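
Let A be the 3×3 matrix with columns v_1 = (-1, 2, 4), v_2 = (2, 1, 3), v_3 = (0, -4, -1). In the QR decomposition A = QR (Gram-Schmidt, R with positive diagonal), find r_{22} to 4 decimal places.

r_{22} = 2.6726

v_1 = (-1, 2, 4); ‖v_1‖ = 4.5826, so e_1 = (-0.2182, 0.4364, 0.8729).
e_1·v_2 = (-0.2182)·2 + 0.4364·1 + 0.8729·3 = 2.6186.
u_2 = v_2 − 2.6186·e_1 = (2.5714, -0.1429, 0.7143).
r_{22} = ‖u_2‖ = 2.6726.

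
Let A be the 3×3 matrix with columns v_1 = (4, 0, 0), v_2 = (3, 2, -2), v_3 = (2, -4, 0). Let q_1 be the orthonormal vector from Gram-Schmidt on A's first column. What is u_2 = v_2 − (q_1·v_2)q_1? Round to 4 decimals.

v_1 = (4, 0, 0); ‖v_1‖ = 4.0000, so q_1 = (1.0000, 0.0000, 0.0000).
q_1·v_2 = 1.0000·3 + 0.0000·2 + 0.0000·(-2) = 3.0000.
u_2 = v_2 − 3.0000·q_1 = (0.0000, 2.0000, -2.0000).

u_2 = (0.0000, 2.0000, -2.0000)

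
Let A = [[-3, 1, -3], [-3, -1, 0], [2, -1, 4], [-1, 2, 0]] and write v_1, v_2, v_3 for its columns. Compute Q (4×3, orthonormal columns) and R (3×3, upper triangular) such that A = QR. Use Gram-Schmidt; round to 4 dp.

q_1 = v_1/‖v_1‖ = (-3, -3, 2, -1)/4.7958 = (-0.6255, -0.6255, 0.4170, -0.2085).
r_{12} = q_1·v_2 = -0.8341.
u_2 = v_2 + 0.8341·q_1 = (0.4783, -1.5217, -0.6522, 1.8261).
‖u_2‖ = 2.5108, so q_2 = (0.1905, -0.6061, -0.2597, 0.7273).
r_{13} = q_1·v_3 = 3.5447; r_{23} = q_2·v_3 = -1.6104.
u_3 = v_3 − 3.5447·q_1 + 1.6104·q_2 = (-0.4759, 1.2414, 2.1034, 1.9103).
‖u_3‖ = 3.1371, so q_3 = (-0.1517, 0.3957, 0.6705, 0.6090).

Q = [[-0.6255, 0.1905, -0.1517], [-0.6255, -0.6061, 0.3957], [0.4170, -0.2597, 0.6705], [-0.2085, 0.7273, 0.6090]], R = [[4.7958, -0.8341, 3.5447], [0.0000, 2.5108, -1.6104], [0.0000, 0.0000, 3.1371]]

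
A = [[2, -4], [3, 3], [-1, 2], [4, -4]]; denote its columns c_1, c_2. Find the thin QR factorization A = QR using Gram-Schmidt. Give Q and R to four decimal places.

Q = [[0.3651, -0.4820], [0.5477, 0.7903], [-0.1826, 0.2410], [0.7303, -0.2915]], R = [[5.4772, -3.1038], [0.0000, 5.9470]]

c_1 = (2, 3, -1, 4); ‖c_1‖ = 5.4772, so q_1 = (0.3651, 0.5477, -0.1826, 0.7303).
q_1·c_2 = 0.3651·(-4) + 0.5477·3 + (-0.1826)·2 + 0.7303·(-4) = -3.1038.
u_2 = c_2 + 3.1038·q_1 = (-2.8667, 4.7000, 1.4333, -1.7333).
‖u_2‖ = 5.9470, so q_2 = (-0.4820, 0.7903, 0.2410, -0.2915).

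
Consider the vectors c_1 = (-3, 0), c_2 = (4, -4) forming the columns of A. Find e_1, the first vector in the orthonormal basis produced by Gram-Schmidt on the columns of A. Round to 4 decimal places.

e_1 = c_1/‖c_1‖ = (-3, 0)/3.0000 = (-1.0000, 0.0000).

e_1 = (-1.0000, 0.0000)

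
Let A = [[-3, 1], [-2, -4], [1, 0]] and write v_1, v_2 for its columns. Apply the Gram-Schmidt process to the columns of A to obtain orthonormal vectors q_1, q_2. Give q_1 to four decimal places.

v_1 = (-3, -2, 1); ‖v_1‖ = 3.7417, so q_1 = (-0.8018, -0.5345, 0.2673).

q_1 = (-0.8018, -0.5345, 0.2673)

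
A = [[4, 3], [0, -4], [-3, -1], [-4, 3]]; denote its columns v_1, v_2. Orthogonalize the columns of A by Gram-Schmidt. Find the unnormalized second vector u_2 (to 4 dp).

q_1 = v_1/‖v_1‖ = (4, 0, -3, -4)/6.4031 = (0.6247, 0.0000, -0.4685, -0.6247).
r_{12} = q_1·v_2 = 0.4685.
u_2 = v_2 − 0.4685·q_1 = (2.7073, -4.0000, -0.7805, 3.2927).

u_2 = (2.7073, -4.0000, -0.7805, 3.2927)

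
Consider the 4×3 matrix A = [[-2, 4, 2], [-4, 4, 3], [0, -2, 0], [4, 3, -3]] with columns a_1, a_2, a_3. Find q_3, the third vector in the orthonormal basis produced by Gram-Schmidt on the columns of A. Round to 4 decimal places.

a_1 = (-2, -4, 0, 4); ‖a_1‖ = 6.0000, so q_1 = (-0.3333, -0.6667, 0.0000, 0.6667).
q_1·a_2 = (-0.3333)·4 + (-0.6667)·4 + 0.0000·(-2) + 0.6667·3 = -2.0000.
u_2 = a_2 + 2.0000·q_1 = (3.3333, 2.6667, -2.0000, 4.3333).
‖u_2‖ = 6.4031, so q_2 = (0.5206, 0.4165, -0.3123, 0.6768).
q_1·a_3 = (-0.3333)·2 + (-0.6667)·3 + 0.0000·0 + 0.6667·(-3) = -4.6667; q_2·a_3 = 0.5206·2 + 0.4165·3 + (-0.3123)·0 + 0.6768·(-3) = 0.2603.
u_3 = a_3 + 4.6667·q_1 − 0.2603·q_2 = (0.3089, -0.2195, 0.0813, -0.0650).
‖u_3‖ = 0.3930, so q_3 = (0.7861, -0.5585, 0.2069, -0.1655).

q_3 = (0.7861, -0.5585, 0.2069, -0.1655)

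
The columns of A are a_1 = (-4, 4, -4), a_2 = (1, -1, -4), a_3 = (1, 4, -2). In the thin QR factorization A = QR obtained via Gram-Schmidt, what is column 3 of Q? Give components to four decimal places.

a_1 = (-4, 4, -4); ‖a_1‖ = 6.9282, so e_1 = (-0.5774, 0.5774, -0.5774).
e_1·a_2 = (-0.5774)·1 + 0.5774·(-1) + (-0.5774)·(-4) = 1.1547.
u_2 = a_2 − 1.1547·e_1 = (1.6667, -1.6667, -3.3333).
‖u_2‖ = 4.0825, so e_2 = (0.4082, -0.4082, -0.8165).
e_1·a_3 = (-0.5774)·1 + 0.5774·4 + (-0.5774)·(-2) = 2.8868; e_2·a_3 = 0.4082·1 + (-0.4082)·4 + (-0.8165)·(-2) = 0.4082.
u_3 = a_3 − 2.8868·e_1 − 0.4082·e_2 = (2.5000, 2.5000, 0.0000).
‖u_3‖ = 3.5355, so e_3 = (0.7071, 0.7071, 0.0000).

e_3 = (0.7071, 0.7071, 0.0000)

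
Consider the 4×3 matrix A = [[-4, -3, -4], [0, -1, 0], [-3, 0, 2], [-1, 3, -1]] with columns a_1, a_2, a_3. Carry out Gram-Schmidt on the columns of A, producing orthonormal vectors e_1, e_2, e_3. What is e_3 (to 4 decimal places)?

e_1 = a_1/‖a_1‖ = (-4, 0, -3, -1)/5.0990 = (-0.7845, 0.0000, -0.5883, -0.1961).
r_{12} = e_1·a_2 = 1.7650.
u_2 = a_2 − 1.7650·e_1 = (-1.6154, -1.0000, 1.0385, 3.3462).
‖u_2‖ = 3.9856, so e_2 = (-0.4053, -0.2509, 0.2606, 0.8396).
r_{13} = e_1·a_3 = 2.1573; r_{23} = e_2·a_3 = 1.3028.
u_3 = a_3 − 2.1573·e_1 − 1.3028·e_2 = (-1.7797, 0.3269, 2.9298, -1.6707).
‖u_3‖ = 3.8274, so e_3 = (-0.4650, 0.0854, 0.7655, -0.4365).

e_3 = (-0.4650, 0.0854, 0.7655, -0.4365)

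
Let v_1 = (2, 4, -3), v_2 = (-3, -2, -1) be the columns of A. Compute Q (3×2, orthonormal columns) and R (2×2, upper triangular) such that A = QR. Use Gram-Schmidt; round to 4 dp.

Q = [[0.3714, -0.7150], [0.7428, -0.1540], [-0.5571, -0.6820]], R = [[5.3852, -2.0426], [0.0000, 3.1349]]

q_1 = v_1/‖v_1‖ = (2, 4, -3)/5.3852 = (0.3714, 0.7428, -0.5571).
r_{12} = q_1·v_2 = -2.0426.
u_2 = v_2 + 2.0426·q_1 = (-2.2414, -0.4828, -2.1379).
‖u_2‖ = 3.1349, so q_2 = (-0.7150, -0.1540, -0.6820).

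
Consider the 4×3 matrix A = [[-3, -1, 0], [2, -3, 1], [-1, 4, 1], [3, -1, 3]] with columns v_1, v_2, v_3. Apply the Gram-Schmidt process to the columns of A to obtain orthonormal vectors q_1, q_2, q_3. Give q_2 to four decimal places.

q_2 = (-0.4842, -0.4476, 0.7491, 0.0639)

v_1 = (-3, 2, -1, 3); ‖v_1‖ = 4.7958, so q_1 = (-0.6255, 0.4170, -0.2085, 0.6255).
q_1·v_2 = (-0.6255)·(-1) + 0.4170·(-3) + (-0.2085)·4 + 0.6255·(-1) = -2.0851.
u_2 = v_2 + 2.0851·q_1 = (-2.3043, -2.1304, 3.5652, 0.3043).
‖u_2‖ = 4.7594, so q_2 = (-0.4842, -0.4476, 0.7491, 0.0639).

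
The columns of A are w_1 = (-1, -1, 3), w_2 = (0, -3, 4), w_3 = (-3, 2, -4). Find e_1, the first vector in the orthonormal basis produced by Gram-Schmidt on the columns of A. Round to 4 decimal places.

w_1 = (-1, -1, 3); ‖w_1‖ = 3.3166, so e_1 = (-0.3015, -0.3015, 0.9045).

e_1 = (-0.3015, -0.3015, 0.9045)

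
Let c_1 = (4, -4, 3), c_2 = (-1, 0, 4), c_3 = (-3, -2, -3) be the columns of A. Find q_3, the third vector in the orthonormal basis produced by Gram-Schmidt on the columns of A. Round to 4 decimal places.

q_1 = c_1/‖c_1‖ = (4, -4, 3)/6.4031 = (0.6247, -0.6247, 0.4685).
r_{12} = q_1·c_2 = 1.2494.
u_2 = c_2 − 1.2494·q_1 = (-1.7805, 0.7805, 3.4146).
‖u_2‖ = 3.9293, so q_2 = (-0.4531, 0.1986, 0.8690).
r_{13} = q_1·c_3 = -2.0303; r_{23} = q_2·c_3 = -1.6449.
u_3 = c_3 + 2.0303·q_1 + 1.6449·q_2 = (-2.4771, -2.9415, -0.6193).
‖u_3‖ = 3.8952, so q_3 = (-0.6359, -0.7552, -0.1590).

q_3 = (-0.6359, -0.7552, -0.1590)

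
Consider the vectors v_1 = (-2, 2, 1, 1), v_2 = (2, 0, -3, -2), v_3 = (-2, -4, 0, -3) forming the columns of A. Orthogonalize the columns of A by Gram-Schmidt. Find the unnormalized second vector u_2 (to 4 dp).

u_2 = (0.2000, 1.8000, -2.1000, -1.1000)

q_1 = v_1/‖v_1‖ = (-2, 2, 1, 1)/3.1623 = (-0.6325, 0.6325, 0.3162, 0.3162).
r_{12} = q_1·v_2 = -2.8460.
u_2 = v_2 + 2.8460·q_1 = (0.2000, 1.8000, -2.1000, -1.1000).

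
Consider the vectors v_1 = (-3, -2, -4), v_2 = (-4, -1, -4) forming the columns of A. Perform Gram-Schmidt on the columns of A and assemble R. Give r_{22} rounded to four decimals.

v_1 = (-3, -2, -4); ‖v_1‖ = 5.3852, so q_1 = (-0.5571, -0.3714, -0.7428).
q_1·v_2 = (-0.5571)·(-4) + (-0.3714)·(-1) + (-0.7428)·(-4) = 5.5709.
u_2 = v_2 − 5.5709·q_1 = (-0.8966, 1.0690, 0.1379).
r_{22} = ‖u_2‖ = 1.4020.

r_{22} = 1.4020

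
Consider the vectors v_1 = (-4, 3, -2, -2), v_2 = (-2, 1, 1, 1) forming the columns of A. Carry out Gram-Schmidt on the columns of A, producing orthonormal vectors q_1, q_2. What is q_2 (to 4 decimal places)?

q_1 = v_1/‖v_1‖ = (-4, 3, -2, -2)/5.7446 = (-0.6963, 0.5222, -0.3482, -0.3482).
r_{12} = q_1·v_2 = 1.2185.
u_2 = v_2 − 1.2185·q_1 = (-1.1515, 0.3636, 1.4242, 1.4242).
‖u_2‖ = 2.3484, so q_2 = (-0.4903, 0.1548, 0.6065, 0.6065).

q_2 = (-0.4903, 0.1548, 0.6065, 0.6065)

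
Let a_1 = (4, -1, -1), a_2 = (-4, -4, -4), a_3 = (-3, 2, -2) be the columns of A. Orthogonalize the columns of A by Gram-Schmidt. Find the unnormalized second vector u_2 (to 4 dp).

e_1 = a_1/‖a_1‖ = (4, -1, -1)/4.2426 = (0.9428, -0.2357, -0.2357).
r_{12} = e_1·a_2 = -1.8856.
u_2 = a_2 + 1.8856·e_1 = (-2.2222, -4.4444, -4.4444).

u_2 = (-2.2222, -4.4444, -4.4444)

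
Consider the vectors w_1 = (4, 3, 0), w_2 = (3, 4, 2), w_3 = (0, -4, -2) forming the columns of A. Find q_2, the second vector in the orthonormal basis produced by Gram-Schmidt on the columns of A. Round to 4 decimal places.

w_1 = (4, 3, 0); ‖w_1‖ = 5.0000, so q_1 = (0.8000, 0.6000, 0.0000).
q_1·w_2 = 0.8000·3 + 0.6000·4 + 0.0000·2 = 4.8000.
u_2 = w_2 − 4.8000·q_1 = (-0.8400, 1.1200, 2.0000).
‖u_2‖ = 2.4413, so q_2 = (-0.3441, 0.4588, 0.8192).

q_2 = (-0.3441, 0.4588, 0.8192)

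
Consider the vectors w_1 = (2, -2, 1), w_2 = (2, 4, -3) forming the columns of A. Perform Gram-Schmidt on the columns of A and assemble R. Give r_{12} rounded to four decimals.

r_{12} = -2.3333

e_1 = w_1/‖w_1‖ = (2, -2, 1)/3.0000 = (0.6667, -0.6667, 0.3333).
r_{12} = e_1·w_2 = -2.3333.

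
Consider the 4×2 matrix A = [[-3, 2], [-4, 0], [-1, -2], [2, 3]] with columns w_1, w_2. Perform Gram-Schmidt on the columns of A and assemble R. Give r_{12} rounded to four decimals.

w_1 = (-3, -4, -1, 2); ‖w_1‖ = 5.4772, so e_1 = (-0.5477, -0.7303, -0.1826, 0.3651).
r_{12} = e_1·w_2 = 0.3651.

r_{12} = 0.3651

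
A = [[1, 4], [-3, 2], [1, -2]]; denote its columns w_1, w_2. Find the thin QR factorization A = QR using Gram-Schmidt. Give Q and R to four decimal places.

Q = [[0.3015, 0.9190], [-0.9045, 0.1915], [0.3015, -0.3446]], R = [[3.3166, -1.2060], [0.0000, 4.7482]]

w_1 = (1, -3, 1); ‖w_1‖ = 3.3166, so e_1 = (0.3015, -0.9045, 0.3015).
e_1·w_2 = 0.3015·4 + (-0.9045)·2 + 0.3015·(-2) = -1.2060.
u_2 = w_2 + 1.2060·e_1 = (4.3636, 0.9091, -1.6364).
‖u_2‖ = 4.7482, so e_2 = (0.9190, 0.1915, -0.3446).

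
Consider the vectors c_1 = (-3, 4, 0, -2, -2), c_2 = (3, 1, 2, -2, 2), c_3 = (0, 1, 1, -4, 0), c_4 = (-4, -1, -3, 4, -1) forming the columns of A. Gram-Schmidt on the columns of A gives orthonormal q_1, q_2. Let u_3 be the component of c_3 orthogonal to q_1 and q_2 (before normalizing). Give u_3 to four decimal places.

u_3 = (-0.4451, -1.4237, -0.2068, -1.8830, -0.2967)

c_1 = (-3, 4, 0, -2, -2); ‖c_1‖ = 5.7446, so q_1 = (-0.5222, 0.6963, 0.0000, -0.3482, -0.3482).
q_1·c_2 = (-0.5222)·3 + 0.6963·1 + 0.0000·2 + (-0.3482)·(-2) + (-0.3482)·2 = -0.8704.
u_2 = c_2 + 0.8704·q_1 = (2.5455, 1.6061, 2.0000, -2.3030, 1.6970).
‖u_2‖ = 4.6090, so q_2 = (0.5523, 0.3485, 0.4339, -0.4997, 0.3682).
q_1·c_3 = (-0.5222)·0 + 0.6963·1 + 0.0000·1 + (-0.3482)·(-4) + (-0.3482)·0 = 2.0889; q_2·c_3 = 0.5523·0 + 0.3485·1 + 0.4339·1 + (-0.4997)·(-4) + 0.3682·0 = 2.7811.
u_3 = c_3 − 2.0889·q_1 − 2.7811·q_2 = (-0.4451, -1.4237, -0.2068, -1.8830, -0.2967).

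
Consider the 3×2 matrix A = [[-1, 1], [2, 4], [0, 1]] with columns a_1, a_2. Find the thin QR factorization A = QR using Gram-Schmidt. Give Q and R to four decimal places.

a_1 = (-1, 2, 0); ‖a_1‖ = 2.2361, so q_1 = (-0.4472, 0.8944, 0.0000).
q_1·a_2 = (-0.4472)·1 + 0.8944·4 + 0.0000·1 = 3.1305.
u_2 = a_2 − 3.1305·q_1 = (2.4000, 1.2000, 1.0000).
‖u_2‖ = 2.8636, so q_2 = (0.8381, 0.4191, 0.3492).

Q = [[-0.4472, 0.8381], [0.8944, 0.4191], [0.0000, 0.3492]], R = [[2.2361, 3.1305], [0.0000, 2.8636]]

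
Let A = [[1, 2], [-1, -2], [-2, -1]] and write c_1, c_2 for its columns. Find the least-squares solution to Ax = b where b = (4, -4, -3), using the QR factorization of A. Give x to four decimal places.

x = (0.6667, 1.6667)

c_1 = (1, -1, -2); ‖c_1‖ = 2.4495, so e_1 = (0.4082, -0.4082, -0.8165).
e_1·c_2 = 0.4082·2 + (-0.4082)·(-2) + (-0.8165)·(-1) = 2.4495.
u_2 = c_2 − 2.4495·e_1 = (1.0000, -1.0000, 1.0000).
‖u_2‖ = 1.7321, so e_2 = (0.5774, -0.5774, 0.5774).
Qᵀb = (5.7155, 2.8868).
Back-substitute: x_2 = 2.8868/1.7321 = 1.6667.
x_1 = (5.7155 − 2.4495·1.6667)/2.4495 = 0.6667.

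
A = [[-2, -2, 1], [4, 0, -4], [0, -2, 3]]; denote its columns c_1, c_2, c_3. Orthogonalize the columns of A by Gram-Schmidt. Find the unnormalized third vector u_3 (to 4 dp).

e_1 = c_1/‖c_1‖ = (-2, 4, 0)/4.4721 = (-0.4472, 0.8944, 0.0000).
r_{12} = e_1·c_2 = 0.8944.
u_2 = c_2 − 0.8944·e_1 = (-1.6000, -0.8000, -2.0000).
‖u_2‖ = 2.6833, so e_2 = (-0.5963, -0.2981, -0.7454).
r_{13} = e_1·c_3 = -4.0249; r_{23} = e_2·c_3 = -1.6398.
u_3 = c_3 + 4.0249·e_1 + 1.6398·e_2 = (-1.7778, -0.8889, 1.7778).

u_3 = (-1.7778, -0.8889, 1.7778)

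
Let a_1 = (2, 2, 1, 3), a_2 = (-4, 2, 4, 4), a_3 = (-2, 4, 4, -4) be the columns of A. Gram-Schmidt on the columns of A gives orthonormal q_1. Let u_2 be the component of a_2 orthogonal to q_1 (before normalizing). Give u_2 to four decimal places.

q_1 = a_1/‖a_1‖ = (2, 2, 1, 3)/4.2426 = (0.4714, 0.4714, 0.2357, 0.7071).
r_{12} = q_1·a_2 = 2.8284.
u_2 = a_2 − 2.8284·q_1 = (-5.3333, 0.6667, 3.3333, 2.0000).

u_2 = (-5.3333, 0.6667, 3.3333, 2.0000)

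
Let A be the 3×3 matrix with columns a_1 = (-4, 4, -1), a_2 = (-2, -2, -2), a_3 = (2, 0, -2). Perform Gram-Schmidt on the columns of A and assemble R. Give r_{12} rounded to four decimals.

r_{12} = 0.3482

a_1 = (-4, 4, -1); ‖a_1‖ = 5.7446, so q_1 = (-0.6963, 0.6963, -0.1741).
r_{12} = q_1·a_2 = 0.3482.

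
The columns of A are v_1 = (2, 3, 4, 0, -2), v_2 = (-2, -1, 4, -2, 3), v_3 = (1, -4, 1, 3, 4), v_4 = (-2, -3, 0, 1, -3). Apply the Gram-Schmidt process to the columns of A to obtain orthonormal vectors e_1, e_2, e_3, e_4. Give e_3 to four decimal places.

e_3 = (0.4798, -0.3946, 0.2244, 0.6712, 0.3366)

e_1 = v_1/‖v_1‖ = (2, 3, 4, 0, -2)/5.7446 = (0.3482, 0.5222, 0.6963, 0.0000, -0.3482).
r_{12} = e_1·v_2 = 0.5222.
u_2 = v_2 − 0.5222·e_1 = (-2.1818, -1.2727, 3.6364, -2.0000, 3.1818).
‖u_2‖ = 5.8075, so e_2 = (-0.3757, -0.2192, 0.6261, -0.3444, 0.5479).
r_{13} = e_1·v_3 = -2.4371; r_{23} = e_2·v_3 = 2.2854.
u_3 = v_3 + 2.4371·e_1 − 2.2854·e_2 = (2.7071, -2.2264, 1.2659, 3.7871, 1.8994).
‖u_3‖ = 5.6425, so e_3 = (0.4798, -0.3946, 0.2244, 0.6712, 0.3366).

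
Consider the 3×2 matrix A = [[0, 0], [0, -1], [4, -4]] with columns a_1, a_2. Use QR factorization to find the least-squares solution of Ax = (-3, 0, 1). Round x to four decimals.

a_1 = (0, 0, 4); ‖a_1‖ = 4.0000, so q_1 = (0.0000, 0.0000, 1.0000).
q_1·a_2 = 0.0000·0 + 0.0000·(-1) + 1.0000·(-4) = -4.0000.
u_2 = a_2 + 4.0000·q_1 = (0.0000, -1.0000, 0.0000).
‖u_2‖ = 1.0000, so q_2 = (0.0000, -1.0000, 0.0000).
Qᵀb = (1.0000, 0.0000).
Back-substitute: x_2 = 0.0000/1.0000 = 0.0000.
x_1 = (1.0000 + 4.0000·0.0000)/4.0000 = 0.2500.

x = (0.2500, 0.0000)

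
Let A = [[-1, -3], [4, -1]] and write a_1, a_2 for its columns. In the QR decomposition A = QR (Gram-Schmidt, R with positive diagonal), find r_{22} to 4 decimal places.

r_{22} = 3.1530

a_1 = (-1, 4); ‖a_1‖ = 4.1231, so e_1 = (-0.2425, 0.9701).
e_1·a_2 = (-0.2425)·(-3) + 0.9701·(-1) = -0.2425.
u_2 = a_2 + 0.2425·e_1 = (-3.0588, -0.7647).
r_{22} = ‖u_2‖ = 3.1530.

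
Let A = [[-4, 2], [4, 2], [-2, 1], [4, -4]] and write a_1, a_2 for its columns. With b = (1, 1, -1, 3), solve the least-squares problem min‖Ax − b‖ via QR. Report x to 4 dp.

a_1 = (-4, 4, -2, 4); ‖a_1‖ = 7.2111, so e_1 = (-0.5547, 0.5547, -0.2774, 0.5547).
e_1·a_2 = (-0.5547)·2 + 0.5547·2 + (-0.2774)·1 + 0.5547·(-4) = -2.4962.
u_2 = a_2 + 2.4962·e_1 = (0.6154, 3.3846, 0.3077, -2.6154).
‖u_2‖ = 4.3323, so e_2 = (0.1420, 0.7812, 0.0710, -0.6037).
Qᵀb = (1.9415, -0.9588).
Back-substitute: x_2 = -0.9588/4.3323 = -0.2213.
x_1 = (1.9415 + 2.4962·(-0.2213))/7.2111 = 0.1926.

x = (0.1926, -0.2213)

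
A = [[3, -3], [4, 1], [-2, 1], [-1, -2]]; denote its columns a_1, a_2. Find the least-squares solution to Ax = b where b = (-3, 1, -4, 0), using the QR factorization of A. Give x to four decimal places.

x = (0.1765, 0.4588)

a_1 = (3, 4, -2, -1); ‖a_1‖ = 5.4772, so e_1 = (0.5477, 0.7303, -0.3651, -0.1826).
e_1·a_2 = 0.5477·(-3) + 0.7303·1 + (-0.3651)·1 + (-0.1826)·(-2) = -0.9129.
u_2 = a_2 + 0.9129·e_1 = (-2.5000, 1.6667, 0.6667, -2.1667).
‖u_2‖ = 3.7639, so e_2 = (-0.6642, 0.4428, 0.1771, -0.5756).
Qᵀb = (0.5477, 1.7269).
Back-substitute: x_2 = 1.7269/3.7639 = 0.4588.
x_1 = (0.5477 + 0.9129·0.4588)/5.4772 = 0.1765.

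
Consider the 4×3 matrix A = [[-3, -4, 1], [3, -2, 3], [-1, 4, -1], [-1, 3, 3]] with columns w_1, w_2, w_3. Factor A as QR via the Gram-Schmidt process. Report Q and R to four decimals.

Q = [[-0.6708, -0.6190, 0.2676], [0.6708, -0.2759, 0.5095], [-0.2236, 0.5892, -0.0875], [-0.2236, 0.4400, 0.8131]], R = [[4.4721, -0.2236, 0.8944], [0.0000, 6.7045, -0.7159], [0.0000, 0.0000, 4.3229]]

w_1 = (-3, 3, -1, -1); ‖w_1‖ = 4.4721, so q_1 = (-0.6708, 0.6708, -0.2236, -0.2236).
q_1·w_2 = (-0.6708)·(-4) + 0.6708·(-2) + (-0.2236)·4 + (-0.2236)·3 = -0.2236.
u_2 = w_2 + 0.2236·q_1 = (-4.1500, -1.8500, 3.9500, 2.9500).
‖u_2‖ = 6.7045, so q_2 = (-0.6190, -0.2759, 0.5892, 0.4400).
q_1·w_3 = (-0.6708)·1 + 0.6708·3 + (-0.2236)·(-1) + (-0.2236)·3 = 0.8944; q_2·w_3 = (-0.6190)·1 + (-0.2759)·3 + 0.5892·(-1) + 0.4400·3 = -0.7159.
u_3 = w_3 − 0.8944·q_1 + 0.7159·q_2 = (1.1568, 2.2024, -0.3782, 3.5150).
‖u_3‖ = 4.3229, so q_3 = (0.2676, 0.5095, -0.0875, 0.8131).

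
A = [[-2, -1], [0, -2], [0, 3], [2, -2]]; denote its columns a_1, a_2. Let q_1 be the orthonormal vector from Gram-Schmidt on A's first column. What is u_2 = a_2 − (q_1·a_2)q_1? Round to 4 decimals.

q_1 = a_1/‖a_1‖ = (-2, 0, 0, 2)/2.8284 = (-0.7071, 0.0000, 0.0000, 0.7071).
r_{12} = q_1·a_2 = -0.7071.
u_2 = a_2 + 0.7071·q_1 = (-1.5000, -2.0000, 3.0000, -1.5000).

u_2 = (-1.5000, -2.0000, 3.0000, -1.5000)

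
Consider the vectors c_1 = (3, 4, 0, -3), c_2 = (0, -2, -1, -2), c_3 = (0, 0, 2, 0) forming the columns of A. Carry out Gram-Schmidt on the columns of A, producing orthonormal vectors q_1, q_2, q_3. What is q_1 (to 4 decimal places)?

q_1 = (0.5145, 0.6860, 0.0000, -0.5145)

c_1 = (3, 4, 0, -3); ‖c_1‖ = 5.8310, so q_1 = (0.5145, 0.6860, 0.0000, -0.5145).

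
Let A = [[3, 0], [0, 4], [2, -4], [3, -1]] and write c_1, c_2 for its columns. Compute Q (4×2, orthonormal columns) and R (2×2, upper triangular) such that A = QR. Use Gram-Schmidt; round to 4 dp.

c_1 = (3, 0, 2, 3); ‖c_1‖ = 4.6904, so e_1 = (0.6396, 0.0000, 0.4264, 0.6396).
e_1·c_2 = 0.6396·0 + 0.0000·4 + 0.4264·(-4) + 0.6396·(-1) = -2.3452.
u_2 = c_2 + 2.3452·e_1 = (1.5000, 4.0000, -3.0000, 0.5000).
‖u_2‖ = 5.2440, so e_2 = (0.2860, 0.7628, -0.5721, 0.0953).

Q = [[0.6396, 0.2860], [0.0000, 0.7628], [0.4264, -0.5721], [0.6396, 0.0953]], R = [[4.6904, -2.3452], [0.0000, 5.2440]]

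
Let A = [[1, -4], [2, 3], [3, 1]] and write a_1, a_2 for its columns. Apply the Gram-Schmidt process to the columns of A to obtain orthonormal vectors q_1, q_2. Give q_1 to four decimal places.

q_1 = (0.2673, 0.5345, 0.8018)

a_1 = (1, 2, 3); ‖a_1‖ = 3.7417, so q_1 = (0.2673, 0.5345, 0.8018).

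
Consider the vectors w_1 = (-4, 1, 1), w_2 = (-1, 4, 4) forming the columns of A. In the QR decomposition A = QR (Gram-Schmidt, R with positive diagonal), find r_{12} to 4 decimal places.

r_{12} = 2.8284

w_1 = (-4, 1, 1); ‖w_1‖ = 4.2426, so e_1 = (-0.9428, 0.2357, 0.2357).
r_{12} = e_1·w_2 = 2.8284.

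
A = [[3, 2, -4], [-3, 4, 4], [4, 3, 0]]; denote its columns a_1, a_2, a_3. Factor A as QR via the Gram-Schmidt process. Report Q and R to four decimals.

Q = [[0.5145, 0.2782, -0.8111], [-0.5145, 0.8569, -0.0324], [0.6860, 0.4340, 0.5840]], R = [[5.8310, 1.0290, -4.1160], [0.0000, 5.2859, 2.3147], [0.0000, 0.0000, 3.1147]]

a_1 = (3, -3, 4); ‖a_1‖ = 5.8310, so q_1 = (0.5145, -0.5145, 0.6860).
q_1·a_2 = 0.5145·2 + (-0.5145)·4 + 0.6860·3 = 1.0290.
u_2 = a_2 − 1.0290·q_1 = (1.4706, 4.5294, 2.2941).
‖u_2‖ = 5.2859, so q_2 = (0.2782, 0.8569, 0.4340).
q_1·a_3 = 0.5145·(-4) + (-0.5145)·4 + 0.6860·0 = -4.1160; q_2·a_3 = 0.2782·(-4) + 0.8569·4 + 0.4340·0 = 2.3147.
u_3 = a_3 + 4.1160·q_1 − 2.3147·q_2 = (-2.5263, -0.1011, 1.8189).
‖u_3‖ = 3.1147, so q_3 = (-0.8111, -0.0324, 0.5840).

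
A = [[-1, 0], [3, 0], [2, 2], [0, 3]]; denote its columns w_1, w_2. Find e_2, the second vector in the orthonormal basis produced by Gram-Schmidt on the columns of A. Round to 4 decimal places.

e_2 = (0.0830, -0.2489, 0.4149, 0.8712)

w_1 = (-1, 3, 2, 0); ‖w_1‖ = 3.7417, so e_1 = (-0.2673, 0.8018, 0.5345, 0.0000).
e_1·w_2 = (-0.2673)·0 + 0.8018·0 + 0.5345·2 + 0.0000·3 = 1.0690.
u_2 = w_2 − 1.0690·e_1 = (0.2857, -0.8571, 1.4286, 3.0000).
‖u_2‖ = 3.4434, so e_2 = (0.0830, -0.2489, 0.4149, 0.8712).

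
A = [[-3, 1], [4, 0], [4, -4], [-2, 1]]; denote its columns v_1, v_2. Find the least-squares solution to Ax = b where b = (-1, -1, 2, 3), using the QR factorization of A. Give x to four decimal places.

v_1 = (-3, 4, 4, -2); ‖v_1‖ = 6.7082, so e_1 = (-0.4472, 0.5963, 0.5963, -0.2981).
e_1·v_2 = (-0.4472)·1 + 0.5963·0 + 0.5963·(-4) + (-0.2981)·1 = -3.1305.
u_2 = v_2 + 3.1305·e_1 = (-0.4000, 1.8667, -2.1333, 0.0667).
‖u_2‖ = 2.8636, so e_2 = (-0.1397, 0.6519, -0.7450, 0.0233).
Qᵀb = (0.1491, -1.9323).
Back-substitute: x_2 = -1.9323/2.8636 = -0.6748.
x_1 = (0.1491 + 3.1305·(-0.6748))/6.7082 = -0.2927.

x = (-0.2927, -0.6748)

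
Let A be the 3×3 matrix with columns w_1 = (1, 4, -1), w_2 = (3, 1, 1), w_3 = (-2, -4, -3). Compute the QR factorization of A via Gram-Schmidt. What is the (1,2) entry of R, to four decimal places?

r_{12} = 1.4142

w_1 = (1, 4, -1); ‖w_1‖ = 4.2426, so e_1 = (0.2357, 0.9428, -0.2357).
r_{12} = e_1·w_2 = 1.4142.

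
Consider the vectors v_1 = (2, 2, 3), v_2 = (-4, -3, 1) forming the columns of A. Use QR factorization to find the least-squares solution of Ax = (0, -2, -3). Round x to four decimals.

x = (-0.9502, -0.2866)

v_1 = (2, 2, 3); ‖v_1‖ = 4.1231, so e_1 = (0.4851, 0.4851, 0.7276).
e_1·v_2 = 0.4851·(-4) + 0.4851·(-3) + 0.7276·1 = -2.6679.
u_2 = v_2 + 2.6679·e_1 = (-2.7059, -1.7059, 2.9412).
‖u_2‖ = 4.3454, so e_2 = (-0.6227, -0.3926, 0.6769).
Qᵀb = (-3.1530, -1.2454).
Back-substitute: x_2 = -1.2454/4.3454 = -0.2866.
x_1 = (-3.1530 + 2.6679·(-0.2866))/4.1231 = -0.9502.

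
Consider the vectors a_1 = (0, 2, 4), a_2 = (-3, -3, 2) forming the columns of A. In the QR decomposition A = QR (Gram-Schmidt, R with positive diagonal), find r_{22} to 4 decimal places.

q_1 = a_1/‖a_1‖ = (0, 2, 4)/4.4721 = (0.0000, 0.4472, 0.8944).
r_{12} = q_1·a_2 = 0.4472.
u_2 = a_2 − 0.4472·q_1 = (-3.0000, -3.2000, 1.6000).
r_{22} = ‖u_2‖ = 4.6690.

r_{22} = 4.6690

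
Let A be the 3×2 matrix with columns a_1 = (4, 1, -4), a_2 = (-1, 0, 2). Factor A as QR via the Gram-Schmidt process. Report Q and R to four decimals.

a_1 = (4, 1, -4); ‖a_1‖ = 5.7446, so q_1 = (0.6963, 0.1741, -0.6963).
q_1·a_2 = 0.6963·(-1) + 0.1741·0 + (-0.6963)·2 = -2.0889.
u_2 = a_2 + 2.0889·q_1 = (0.4545, 0.3636, 0.5455).
‖u_2‖ = 0.7977, so q_2 = (0.5698, 0.4558, 0.6838).

Q = [[0.6963, 0.5698], [0.1741, 0.4558], [-0.6963, 0.6838]], R = [[5.7446, -2.0889], [0.0000, 0.7977]]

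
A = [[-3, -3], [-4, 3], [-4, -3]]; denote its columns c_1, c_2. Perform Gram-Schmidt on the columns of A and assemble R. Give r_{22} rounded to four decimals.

r_{22} = 5.0024

c_1 = (-3, -4, -4); ‖c_1‖ = 6.4031, so e_1 = (-0.4685, -0.6247, -0.6247).
e_1·c_2 = (-0.4685)·(-3) + (-0.6247)·3 + (-0.6247)·(-3) = 1.4056.
u_2 = c_2 − 1.4056·e_1 = (-2.3415, 3.8780, -2.1220).
r_{22} = ‖u_2‖ = 5.0024.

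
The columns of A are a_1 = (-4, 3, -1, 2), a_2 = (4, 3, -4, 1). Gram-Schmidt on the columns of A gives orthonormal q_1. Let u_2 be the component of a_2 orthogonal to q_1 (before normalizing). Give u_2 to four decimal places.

a_1 = (-4, 3, -1, 2); ‖a_1‖ = 5.4772, so q_1 = (-0.7303, 0.5477, -0.1826, 0.3651).
q_1·a_2 = (-0.7303)·4 + 0.5477·3 + (-0.1826)·(-4) + 0.3651·1 = -0.1826.
u_2 = a_2 + 0.1826·q_1 = (3.8667, 3.1000, -4.0333, 1.0667).

u_2 = (3.8667, 3.1000, -4.0333, 1.0667)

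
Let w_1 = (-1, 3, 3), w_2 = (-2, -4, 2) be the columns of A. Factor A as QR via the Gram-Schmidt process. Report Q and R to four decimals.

Q = [[-0.2294, -0.4594], [0.6882, -0.7000], [0.6882, 0.5468]], R = [[4.3589, -0.9177], [0.0000, 4.8123]]

w_1 = (-1, 3, 3); ‖w_1‖ = 4.3589, so e_1 = (-0.2294, 0.6882, 0.6882).
e_1·w_2 = (-0.2294)·(-2) + 0.6882·(-4) + 0.6882·2 = -0.9177.
u_2 = w_2 + 0.9177·e_1 = (-2.2105, -3.3684, 2.6316).
‖u_2‖ = 4.8123, so e_2 = (-0.4594, -0.7000, 0.5468).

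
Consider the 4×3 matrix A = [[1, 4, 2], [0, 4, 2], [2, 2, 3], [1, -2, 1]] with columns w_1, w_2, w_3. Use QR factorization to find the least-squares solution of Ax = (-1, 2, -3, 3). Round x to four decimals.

x = (-4.6667, -1.2500, 3.5000)

q_1 = w_1/‖w_1‖ = (1, 0, 2, 1)/2.4495 = (0.4082, 0.0000, 0.8165, 0.4082).
r_{12} = q_1·w_2 = 2.4495.
u_2 = w_2 − 2.4495·q_1 = (3.0000, 4.0000, 0.0000, -3.0000).
‖u_2‖ = 5.8310, so q_2 = (0.5145, 0.6860, 0.0000, -0.5145).
r_{13} = q_1·w_3 = 3.6742; r_{23} = q_2·w_3 = 1.8865.
u_3 = w_3 − 3.6742·q_1 − 1.8865·q_2 = (-0.4706, 0.7059, 0.0000, 0.4706).
‖u_3‖ = 0.9701, so q_3 = (-0.4851, 0.7276, 0.0000, 0.4851).
Qᵀb = (-1.6330, -0.6860, 3.3955).
Back-substitute: x_3 = 3.3955/0.9701 = 3.5000.
x_2 = (-0.6860 − 1.8865·3.5000)/5.8310 = -1.2500.
x_1 = (-1.6330 − 2.4495·(-1.2500) − 3.6742·3.5000)/2.4495 = -4.6667.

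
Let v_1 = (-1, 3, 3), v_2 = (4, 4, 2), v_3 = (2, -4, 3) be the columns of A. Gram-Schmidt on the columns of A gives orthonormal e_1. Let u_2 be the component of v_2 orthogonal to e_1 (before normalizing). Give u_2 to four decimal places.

u_2 = (4.7368, 1.7895, -0.2105)

e_1 = v_1/‖v_1‖ = (-1, 3, 3)/4.3589 = (-0.2294, 0.6882, 0.6882).
r_{12} = e_1·v_2 = 3.2118.
u_2 = v_2 − 3.2118·e_1 = (4.7368, 1.7895, -0.2105).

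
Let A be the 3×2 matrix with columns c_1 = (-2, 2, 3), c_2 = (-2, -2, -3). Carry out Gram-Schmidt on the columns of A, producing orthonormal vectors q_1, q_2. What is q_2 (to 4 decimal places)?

c_1 = (-2, 2, 3); ‖c_1‖ = 4.1231, so q_1 = (-0.4851, 0.4851, 0.7276).
q_1·c_2 = (-0.4851)·(-2) + 0.4851·(-2) + 0.7276·(-3) = -2.1828.
u_2 = c_2 + 2.1828·q_1 = (-3.0588, -0.9412, -1.4118).
‖u_2‖ = 3.4979, so q_2 = (-0.8745, -0.2691, -0.4036).

q_2 = (-0.8745, -0.2691, -0.4036)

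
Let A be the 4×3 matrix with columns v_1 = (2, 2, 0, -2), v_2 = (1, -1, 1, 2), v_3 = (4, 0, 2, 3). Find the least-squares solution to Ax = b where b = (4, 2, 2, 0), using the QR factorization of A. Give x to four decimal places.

q_1 = v_1/‖v_1‖ = (2, 2, 0, -2)/3.4641 = (0.5774, 0.5774, 0.0000, -0.5774).
r_{12} = q_1·v_2 = -1.1547.
u_2 = v_2 + 1.1547·q_1 = (1.6667, -0.3333, 1.0000, 1.3333).
‖u_2‖ = 2.3805, so q_2 = (0.7001, -0.1400, 0.4201, 0.5601).
r_{13} = q_1·v_3 = 0.5774; r_{23} = q_2·v_3 = 5.3211.
u_3 = v_3 − 0.5774·q_1 − 5.3211·q_2 = (-0.0588, 0.4118, -0.2353, 0.3529).
‖u_3‖ = 0.5941, so q_3 = (-0.0990, 0.6931, -0.3961, 0.5941).
Qᵀb = (3.4641, 3.3607, 0.1980).
Back-substitute: x_3 = 0.1980/0.5941 = 0.3333.
x_2 = (3.3607 − 5.3211·0.3333)/2.3805 = 0.6667.
x_1 = (3.4641 + 1.1547·0.6667 − 0.5774·0.3333)/3.4641 = 1.1667.

x = (1.1667, 0.6667, 0.3333)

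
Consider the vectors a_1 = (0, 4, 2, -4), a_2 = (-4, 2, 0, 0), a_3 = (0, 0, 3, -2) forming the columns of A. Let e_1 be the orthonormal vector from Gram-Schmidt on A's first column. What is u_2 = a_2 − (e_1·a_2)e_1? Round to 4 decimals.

u_2 = (-4.0000, 1.1111, -0.4444, 0.8889)

e_1 = a_1/‖a_1‖ = (0, 4, 2, -4)/6.0000 = (0.0000, 0.6667, 0.3333, -0.6667).
r_{12} = e_1·a_2 = 1.3333.
u_2 = a_2 − 1.3333·e_1 = (-4.0000, 1.1111, -0.4444, 0.8889).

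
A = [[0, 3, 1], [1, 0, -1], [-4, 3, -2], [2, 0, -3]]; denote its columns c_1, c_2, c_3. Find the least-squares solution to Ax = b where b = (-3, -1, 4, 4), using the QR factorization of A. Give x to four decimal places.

x = (-0.6560, -0.5253, -1.5280)

c_1 = (0, 1, -4, 2); ‖c_1‖ = 4.5826, so q_1 = (0.0000, 0.2182, -0.8729, 0.4364).
q_1·c_2 = 0.0000·3 + 0.2182·0 + (-0.8729)·3 + 0.4364·0 = -2.6186.
u_2 = c_2 + 2.6186·q_1 = (3.0000, 0.5714, 0.7143, 1.1429).
‖u_2‖ = 3.3381, so q_2 = (0.8987, 0.1712, 0.2140, 0.3424).
q_1·c_3 = 0.0000·1 + 0.2182·(-1) + (-0.8729)·(-2) + 0.4364·(-3) = 0.2182; q_2·c_3 = 0.8987·1 + 0.1712·(-1) + 0.2140·(-2) + 0.3424·(-3) = -0.7275.
u_3 = c_3 − 0.2182·q_1 + 0.7275·q_2 = (1.6538, -0.9231, -1.6538, -2.8462).
‖u_3‖ = 3.7978, so q_3 = (0.4355, -0.2431, -0.4355, -0.7494).
Qᵀb = (-1.9640, -0.6419, -5.8030).
Back-substitute: x_3 = -5.8030/3.7978 = -1.5280.
x_2 = (-0.6419 + 0.7275·(-1.5280))/3.3381 = -0.5253.
x_1 = (-1.9640 + 2.6186·(-0.5253) − 0.2182·(-1.5280))/4.5826 = -0.6560.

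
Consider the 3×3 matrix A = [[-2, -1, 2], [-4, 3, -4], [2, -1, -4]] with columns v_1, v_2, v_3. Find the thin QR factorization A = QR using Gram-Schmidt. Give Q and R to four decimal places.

v_1 = (-2, -4, 2); ‖v_1‖ = 4.8990, so e_1 = (-0.4082, -0.8165, 0.4082).
e_1·v_2 = (-0.4082)·(-1) + (-0.8165)·3 + 0.4082·(-1) = -2.4495.
u_2 = v_2 + 2.4495·e_1 = (-2.0000, 1.0000, 0.0000).
‖u_2‖ = 2.2361, so e_2 = (-0.8944, 0.4472, 0.0000).
e_1·v_3 = (-0.4082)·2 + (-0.8165)·(-4) + 0.4082·(-4) = 0.8165; e_2·v_3 = (-0.8944)·2 + 0.4472·(-4) + 0.0000·(-4) = -3.5777.
u_3 = v_3 − 0.8165·e_1 + 3.5777·e_2 = (-0.8667, -1.7333, -4.3333).
‖u_3‖ = 4.7469, so e_3 = (-0.1826, -0.3651, -0.9129).

Q = [[-0.4082, -0.8944, -0.1826], [-0.8165, 0.4472, -0.3651], [0.4082, 0.0000, -0.9129]], R = [[4.8990, -2.4495, 0.8165], [0.0000, 2.2361, -3.5777], [0.0000, 0.0000, 4.7469]]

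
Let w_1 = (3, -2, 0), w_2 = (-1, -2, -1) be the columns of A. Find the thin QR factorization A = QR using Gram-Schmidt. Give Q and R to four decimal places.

e_1 = w_1/‖w_1‖ = (3, -2, 0)/3.6056 = (0.8321, -0.5547, 0.0000).
r_{12} = e_1·w_2 = 0.2774.
u_2 = w_2 − 0.2774·e_1 = (-1.2308, -1.8462, -1.0000).
‖u_2‖ = 2.4337, so e_2 = (-0.5057, -0.7586, -0.4109).

Q = [[0.8321, -0.5057], [-0.5547, -0.7586], [0.0000, -0.4109]], R = [[3.6056, 0.2774], [0.0000, 2.4337]]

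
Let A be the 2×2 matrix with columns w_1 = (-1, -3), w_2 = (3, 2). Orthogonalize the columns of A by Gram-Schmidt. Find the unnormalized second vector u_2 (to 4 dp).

e_1 = w_1/‖w_1‖ = (-1, -3)/3.1623 = (-0.3162, -0.9487).
r_{12} = e_1·w_2 = -2.8460.
u_2 = w_2 + 2.8460·e_1 = (2.1000, -0.7000).

u_2 = (2.1000, -0.7000)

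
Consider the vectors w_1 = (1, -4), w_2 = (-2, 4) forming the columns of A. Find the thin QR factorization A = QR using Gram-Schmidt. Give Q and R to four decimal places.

w_1 = (1, -4); ‖w_1‖ = 4.1231, so e_1 = (0.2425, -0.9701).
e_1·w_2 = 0.2425·(-2) + (-0.9701)·4 = -4.3656.
u_2 = w_2 + 4.3656·e_1 = (-0.9412, -0.2353).
‖u_2‖ = 0.9701, so e_2 = (-0.9701, -0.2425).

Q = [[0.2425, -0.9701], [-0.9701, -0.2425]], R = [[4.1231, -4.3656], [0.0000, 0.9701]]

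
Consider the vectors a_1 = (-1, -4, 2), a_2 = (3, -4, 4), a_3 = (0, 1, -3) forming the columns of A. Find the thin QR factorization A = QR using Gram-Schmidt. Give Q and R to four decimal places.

a_1 = (-1, -4, 2); ‖a_1‖ = 4.5826, so q_1 = (-0.2182, -0.8729, 0.4364).
q_1·a_2 = (-0.2182)·3 + (-0.8729)·(-4) + 0.4364·4 = 4.5826.
u_2 = a_2 − 4.5826·q_1 = (4.0000, 0.0000, 2.0000).
‖u_2‖ = 4.4721, so q_2 = (0.8944, 0.0000, 0.4472).
q_1·a_3 = (-0.2182)·0 + (-0.8729)·1 + 0.4364·(-3) = -2.1822; q_2·a_3 = 0.8944·0 + 0.0000·1 + 0.4472·(-3) = -1.3416.
u_3 = a_3 + 2.1822·q_1 + 1.3416·q_2 = (0.7238, -0.9048, -1.4476).
‖u_3‖ = 1.8542, so q_3 = (0.3904, -0.4880, -0.7807).

Q = [[-0.2182, 0.8944, 0.3904], [-0.8729, 0.0000, -0.4880], [0.4364, 0.4472, -0.7807]], R = [[4.5826, 4.5826, -2.1822], [0.0000, 4.4721, -1.3416], [0.0000, 0.0000, 1.8542]]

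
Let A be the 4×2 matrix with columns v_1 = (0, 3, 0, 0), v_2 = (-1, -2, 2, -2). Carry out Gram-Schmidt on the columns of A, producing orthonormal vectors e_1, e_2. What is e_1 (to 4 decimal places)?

e_1 = (0.0000, 1.0000, 0.0000, 0.0000)

v_1 = (0, 3, 0, 0); ‖v_1‖ = 3.0000, so e_1 = (0.0000, 1.0000, 0.0000, 0.0000).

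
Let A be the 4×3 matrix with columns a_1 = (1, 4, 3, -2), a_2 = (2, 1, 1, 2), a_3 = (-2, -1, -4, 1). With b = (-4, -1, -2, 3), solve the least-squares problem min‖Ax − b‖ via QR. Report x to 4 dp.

a_1 = (1, 4, 3, -2); ‖a_1‖ = 5.4772, so q_1 = (0.1826, 0.7303, 0.5477, -0.3651).
q_1·a_2 = 0.1826·2 + 0.7303·1 + 0.5477·1 + (-0.3651)·2 = 0.9129.
u_2 = a_2 − 0.9129·q_1 = (1.8333, 0.3333, 0.5000, 2.3333).
‖u_2‖ = 3.0277, so q_2 = (0.6055, 0.1101, 0.1651, 0.7707).
q_1·a_3 = 0.1826·(-2) + 0.7303·(-1) + 0.5477·(-4) + (-0.3651)·1 = -3.6515; q_2·a_3 = 0.6055·(-2) + 0.1101·(-1) + 0.1651·(-4) + 0.7707·1 = -1.2111.
u_3 = a_3 + 3.6515·q_1 + 1.2111·q_2 = (-0.6000, 1.8000, -1.8000, 0.6000).
‖u_3‖ = 2.6833, so q_3 = (-0.2236, 0.6708, -0.6708, 0.2236).
Qᵀb = (-3.6515, -0.5505, 2.2361).
Back-substitute: x_3 = 2.2361/2.6833 = 0.8333.
x_2 = (-0.5505 + 1.2111·0.8333)/3.0277 = 0.1515.
x_1 = (-3.6515 − 0.9129·0.1515 + 3.6515·0.8333)/5.4772 = -0.1364.

x = (-0.1364, 0.1515, 0.8333)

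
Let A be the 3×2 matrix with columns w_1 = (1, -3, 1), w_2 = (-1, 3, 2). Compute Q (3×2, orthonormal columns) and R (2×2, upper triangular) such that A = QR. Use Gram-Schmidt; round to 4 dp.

w_1 = (1, -3, 1); ‖w_1‖ = 3.3166, so e_1 = (0.3015, -0.9045, 0.3015).
e_1·w_2 = 0.3015·(-1) + (-0.9045)·3 + 0.3015·2 = -2.4121.
u_2 = w_2 + 2.4121·e_1 = (-0.2727, 0.8182, 2.7273).
‖u_2‖ = 2.8604, so e_2 = (-0.0953, 0.2860, 0.9535).

Q = [[0.3015, -0.0953], [-0.9045, 0.2860], [0.3015, 0.9535]], R = [[3.3166, -2.4121], [0.0000, 2.8604]]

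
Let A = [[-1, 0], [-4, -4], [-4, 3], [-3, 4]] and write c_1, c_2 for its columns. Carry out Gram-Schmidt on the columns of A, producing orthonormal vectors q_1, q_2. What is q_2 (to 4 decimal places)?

q_2 = (-0.0303, -0.7579, 0.3562, 0.5457)

c_1 = (-1, -4, -4, -3); ‖c_1‖ = 6.4807, so q_1 = (-0.1543, -0.6172, -0.6172, -0.4629).
q_1·c_2 = (-0.1543)·0 + (-0.6172)·(-4) + (-0.6172)·3 + (-0.4629)·4 = -1.2344.
u_2 = c_2 + 1.2344·q_1 = (-0.1905, -4.7619, 2.2381, 3.4286).
‖u_2‖ = 6.2830, so q_2 = (-0.0303, -0.7579, 0.3562, 0.5457).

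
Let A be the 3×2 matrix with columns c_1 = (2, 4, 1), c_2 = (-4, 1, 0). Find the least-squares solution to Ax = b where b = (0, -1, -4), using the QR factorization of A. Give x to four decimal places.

x = (-0.4106, -0.1554)

q_1 = c_1/‖c_1‖ = (2, 4, 1)/4.5826 = (0.4364, 0.8729, 0.2182).
r_{12} = q_1·c_2 = -0.8729.
u_2 = c_2 + 0.8729·q_1 = (-3.6190, 1.7619, 0.1905).
‖u_2‖ = 4.0297, so q_2 = (-0.8981, 0.4372, 0.0473).
Qᵀb = (-1.7457, -0.6263).
Back-substitute: x_2 = -0.6263/4.0297 = -0.1554.
x_1 = (-1.7457 + 0.8729·(-0.1554))/4.5826 = -0.4106.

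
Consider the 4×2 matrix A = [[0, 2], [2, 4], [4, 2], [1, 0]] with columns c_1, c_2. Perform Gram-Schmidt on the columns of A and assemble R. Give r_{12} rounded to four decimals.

r_{12} = 3.4915

c_1 = (0, 2, 4, 1); ‖c_1‖ = 4.5826, so q_1 = (0.0000, 0.4364, 0.8729, 0.2182).
r_{12} = q_1·c_2 = 3.4915.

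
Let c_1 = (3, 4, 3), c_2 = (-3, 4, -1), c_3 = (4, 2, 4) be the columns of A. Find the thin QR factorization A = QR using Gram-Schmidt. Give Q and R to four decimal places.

Q = [[0.5145, -0.6636, -0.5431], [0.6860, 0.6985, -0.2037], [0.5145, -0.2678, 0.8146]], R = [[5.8310, 0.6860, 5.4880], [0.0000, 5.0527, -2.3284], [0.0000, 0.0000, 0.6788]]

e_1 = c_1/‖c_1‖ = (3, 4, 3)/5.8310 = (0.5145, 0.6860, 0.5145).
r_{12} = e_1·c_2 = 0.6860.
u_2 = c_2 − 0.6860·e_1 = (-3.3529, 3.5294, -1.3529).
‖u_2‖ = 5.0527, so e_2 = (-0.6636, 0.6985, -0.2678).
r_{13} = e_1·c_3 = 5.4880; r_{23} = e_2·c_3 = -2.3284.
u_3 = c_3 − 5.4880·e_1 + 2.3284·e_2 = (-0.3687, -0.1382, 0.5530).
‖u_3‖ = 0.6788, so e_3 = (-0.5431, -0.2037, 0.8146).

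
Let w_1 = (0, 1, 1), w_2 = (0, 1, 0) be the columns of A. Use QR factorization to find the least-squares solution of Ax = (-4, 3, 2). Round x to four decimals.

w_1 = (0, 1, 1); ‖w_1‖ = 1.4142, so q_1 = (0.0000, 0.7071, 0.7071).
q_1·w_2 = 0.0000·0 + 0.7071·1 + 0.7071·0 = 0.7071.
u_2 = w_2 − 0.7071·q_1 = (0.0000, 0.5000, -0.5000).
‖u_2‖ = 0.7071, so q_2 = (0.0000, 0.7071, -0.7071).
Qᵀb = (3.5355, 0.7071).
Back-substitute: x_2 = 0.7071/0.7071 = 1.0000.
x_1 = (3.5355 − 0.7071·1.0000)/1.4142 = 2.0000.

x = (2.0000, 1.0000)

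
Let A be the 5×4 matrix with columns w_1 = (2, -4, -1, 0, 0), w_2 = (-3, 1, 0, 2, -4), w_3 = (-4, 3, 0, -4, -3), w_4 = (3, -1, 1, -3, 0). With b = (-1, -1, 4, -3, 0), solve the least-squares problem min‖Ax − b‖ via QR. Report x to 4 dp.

w_1 = (2, -4, -1, 0, 0); ‖w_1‖ = 4.5826, so q_1 = (0.4364, -0.8729, -0.2182, 0.0000, 0.0000).
q_1·w_2 = 0.4364·(-3) + (-0.8729)·1 + (-0.2182)·0 + 0.0000·2 + 0.0000·(-4) = -2.1822.
u_2 = w_2 + 2.1822·q_1 = (-2.0476, -0.9048, -0.4762, 2.0000, -4.0000).
‖u_2‖ = 5.0238, so q_2 = (-0.4076, -0.1801, -0.0948, 0.3981, -0.7962).
q_1·w_3 = 0.4364·(-4) + (-0.8729)·3 + (-0.2182)·0 + 0.0000·(-4) + 0.0000·(-3) = -4.3644; q_2·w_3 = (-0.4076)·(-4) + (-0.1801)·3 + (-0.0948)·0 + 0.3981·(-4) + (-0.7962)·(-3) = 1.8863.
u_3 = w_3 + 4.3644·q_1 − 1.8863·q_2 = (-1.3264, -0.4698, -0.7736, -4.7509, -1.4981).
‖u_3‖ = 5.2340, so q_3 = (-0.2534, -0.0898, -0.1478, -0.9077, -0.2862).
q_1·w_4 = 0.4364·3 + (-0.8729)·(-1) + (-0.2182)·1 + 0.0000·(-3) + 0.0000·0 = 1.9640; q_2·w_4 = (-0.4076)·3 + (-0.1801)·(-1) + (-0.0948)·1 + 0.3981·(-3) + (-0.7962)·0 = -2.3318; q_3·w_4 = (-0.2534)·3 + (-0.0898)·(-1) + (-0.1478)·1 + (-0.9077)·(-3) + (-0.2862)·0 = 1.9048.
u_4 = w_4 − 1.9640·q_1 + 2.3318·q_2 − 1.9048·q_3 = (1.6752, 0.4653, 1.4891, -0.3427, -1.3114).
‖u_4‖ = 2.6603, so q_4 = (0.6297, 0.1749, 0.5597, -0.1288, -0.4929).
Qᵀb = (-0.4364, -0.9858, 2.4751, 1.8208).
Back-substitute: x_4 = 1.8208/2.6603 = 0.6844.
x_3 = (2.4751 − 1.9048·0.6844)/5.2340 = 0.2238.
x_2 = (-0.9858 − 1.8863·0.2238 + 2.3318·0.6844)/5.0238 = 0.0374.
x_1 = (-0.4364 + 2.1822·0.0374 + 4.3644·0.2238 − 1.9640·0.6844)/4.5826 = -0.1576.

x = (-0.1576, 0.0374, 0.2238, 0.6844)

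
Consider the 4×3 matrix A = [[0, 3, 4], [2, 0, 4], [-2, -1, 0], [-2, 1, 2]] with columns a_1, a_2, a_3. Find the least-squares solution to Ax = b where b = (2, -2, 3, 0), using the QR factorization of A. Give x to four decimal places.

a_1 = (0, 2, -2, -2); ‖a_1‖ = 3.4641, so e_1 = (0.0000, 0.5774, -0.5774, -0.5774).
e_1·a_2 = 0.0000·3 + 0.5774·0 + (-0.5774)·(-1) + (-0.5774)·1 = 0.0000.
u_2 = a_2 + 0.0000·e_1 = (3.0000, 0.0000, -1.0000, 1.0000).
‖u_2‖ = 3.3166, so e_2 = (0.9045, 0.0000, -0.3015, 0.3015).
e_1·a_3 = 0.0000·4 + 0.5774·4 + (-0.5774)·0 + (-0.5774)·2 = 1.1547; e_2·a_3 = 0.9045·4 + 0.0000·4 + (-0.3015)·0 + 0.3015·2 = 4.2212.
u_3 = a_3 − 1.1547·e_1 − 4.2212·e_2 = (0.1818, 3.3333, 1.9394, 1.3939).
‖u_3‖ = 4.1047, so e_3 = (0.0443, 0.8121, 0.4725, 0.3396).
Qᵀb = (-2.8868, 0.9045, -0.1181).
Back-substitute: x_3 = -0.1181/4.1047 = -0.0288.
x_2 = (0.9045 − 4.2212·(-0.0288))/3.3166 = 0.3094.
x_1 = (-2.8868 + 0.0000·0.3094 − 1.1547·(-0.0288))/3.4641 = -0.8237.

x = (-0.8237, 0.3094, -0.0288)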